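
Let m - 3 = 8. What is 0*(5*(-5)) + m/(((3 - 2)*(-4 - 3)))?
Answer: -11/7 ≈ -1.5714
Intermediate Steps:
m = 11 (m = 3 + 8 = 11)
0*(5*(-5)) + m/(((3 - 2)*(-4 - 3))) = 0*(5*(-5)) + 11/(((3 - 2)*(-4 - 3))) = 0*(-25) + 11/((1*(-7))) = 0 + 11/(-7) = 0 + 11*(-⅐) = 0 - 11/7 = -11/7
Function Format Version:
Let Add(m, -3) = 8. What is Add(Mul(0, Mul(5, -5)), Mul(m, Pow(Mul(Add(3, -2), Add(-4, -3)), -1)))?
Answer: Rational(-11, 7) ≈ -1.5714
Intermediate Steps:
m = 11 (m = Add(3, 8) = 11)
Add(Mul(0, Mul(5, -5)), Mul(m, Pow(Mul(Add(3, -2), Add(-4, -3)), -1))) = Add(Mul(0, Mul(5, -5)), Mul(11, Pow(Mul(Add(3, -2), Add(-4, -3)), -1))) = Add(Mul(0, -25), Mul(11, Pow(Mul(1, -7), -1))) = Add(0, Mul(11, Pow(-7, -1))) = Add(0, Mul(11, Rational(-1, 7))) = Add(0, Rational(-11, 7)) = Rational(-11, 7)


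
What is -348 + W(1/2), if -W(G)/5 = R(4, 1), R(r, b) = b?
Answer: -353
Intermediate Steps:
W(G) = -5 (W(G) = -5*1 = -5)
-348 + W(1/2) = -348 - 5 = -353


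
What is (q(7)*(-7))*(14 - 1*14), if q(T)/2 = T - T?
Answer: 0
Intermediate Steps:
q(T) = 0 (q(T) = 2*(T - T) = 2*0 = 0)
(q(7)*(-7))*(14 - 1*14) = (0*(-7))*(14 - 1*14) = 0*(14 - 14) = 0*0 = 0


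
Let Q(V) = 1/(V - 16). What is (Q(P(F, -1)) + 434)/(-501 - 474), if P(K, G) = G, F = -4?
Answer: -2459/5525 ≈ -0.44507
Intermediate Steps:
Q(V) = 1/(-16 + V)
(Q(P(F, -1)) + 434)/(-501 - 474) = (1/(-16 - 1) + 434)/(-501 - 474) = (1/(-17) + 434)/(-975) = (-1/17 + 434)*(-1/975) = (7377/17)*(-1/975) = -2459/5525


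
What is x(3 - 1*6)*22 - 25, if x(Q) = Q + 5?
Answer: 19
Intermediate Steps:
x(Q) = 5 + Q
x(3 - 1*6)*22 - 25 = (5 + (3 - 1*6))*22 - 25 = (5 + (3 - 6))*22 - 25 = (5 - 3)*22 - 25 = 2*22 - 25 = 44 - 25 = 19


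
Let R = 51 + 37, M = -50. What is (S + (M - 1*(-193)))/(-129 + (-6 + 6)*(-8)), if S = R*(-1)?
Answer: -55/129 ≈ -0.42636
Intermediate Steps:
R = 88
S = -88 (S = 88*(-1) = -88)
(S + (M - 1*(-193)))/(-129 + (-6 + 6)*(-8)) = (-88 + (-50 - 1*(-193)))/(-129 + (-6 + 6)*(-8)) = (-88 + (-50 + 193))/(-129 + 0*(-8)) = (-88 + 143)/(-129 + 0) = 55/(-129) = 55*(-1/129) = -55/129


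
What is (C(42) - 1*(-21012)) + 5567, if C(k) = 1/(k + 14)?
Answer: 1488425/56 ≈ 26579.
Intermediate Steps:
C(k) = 1/(14 + k)
(C(42) - 1*(-21012)) + 5567 = (1/(14 + 42) - 1*(-21012)) + 5567 = (1/56 + 21012) + 5567 = 1176673/56 + 5567 = 1488425/56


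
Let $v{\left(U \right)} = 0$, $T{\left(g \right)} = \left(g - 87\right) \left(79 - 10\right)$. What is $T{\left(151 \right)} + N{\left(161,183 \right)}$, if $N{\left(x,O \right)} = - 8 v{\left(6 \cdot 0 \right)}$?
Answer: $4416$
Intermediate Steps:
$T{\left(g \right)} = -6003 + 69 g$ ($T{\left(g \right)} = \left(-87 + g\right) 69 = -6003 + 69 g$)
$N{\left(x,O \right)} = 0$ ($N{\left(x,O \right)} = \left(-8\right) 0 = 0$)
$T{\left(151 \right)} + N{\left(161,183 \right)} = \left(-6003 + 69 \cdot 151\right) + 0 = \left(-6003 + 10419\right) + 0 = 4416 + 0 = 4416$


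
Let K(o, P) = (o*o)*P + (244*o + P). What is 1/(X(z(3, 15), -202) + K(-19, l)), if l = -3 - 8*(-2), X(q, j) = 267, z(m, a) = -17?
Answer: 1/337 ≈ 0.0029674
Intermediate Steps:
l = 13 (l = -3 + 16 = 13)
K(o, P) = P + 244*o + P*o² (K(o, P) = o²*P + (P + 244*o) = P*o² + (P + 244*o) = P + 244*o + P*o²)
1/(X(z(3, 15), -202) + K(-19, l)) = 1/(267 + (13 + 244*(-19) + 13*(-19)²)) = 1/(267 + (13 - 4636 + 13*361)) = 1/(267 + (13 - 4636 + 4693)) = 1/(267 + 70) = 1/337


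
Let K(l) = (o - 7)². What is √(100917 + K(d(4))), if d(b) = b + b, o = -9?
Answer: √101173 ≈ 318.08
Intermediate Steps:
d(b) = 2*b
K(l) = 256 (K(l) = (-9 - 7)² = (-16)² = 256)
√(100917 + K(d(4))) = √(100917 + 256) = √101173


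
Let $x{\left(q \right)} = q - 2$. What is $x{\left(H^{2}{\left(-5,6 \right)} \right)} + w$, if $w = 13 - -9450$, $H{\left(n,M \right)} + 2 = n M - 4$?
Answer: $10757$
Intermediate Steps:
$H{\left(n,M \right)} = -6 + M n$ ($H{\left(n,M \right)} = -2 + \left(n M - 4\right) = -2 + \left(M n - 4\right) = -2 + \left(-4 + M n\right) = -6 + M n$)
$x{\left(q \right)} = -2 + q$ ($x{\left(q \right)} = q - 2 = -2 + q$)
$w = 9463$ ($w = 13 + 9450 = 9463$)
$x{\left(H^{2}{\left(-5,6 \right)} \right)} + w = \left(-2 + \left(-6 + 6 \left(-5\right)\right)^{2}\right) + 9463 = \left(-2 + \left(-6 - 30\right)^{2}\right) + 9463 = \left(-2 + \left(-36\right)^{2}\right) + 9463 = \left(-2 + 1296\right) + 9463 = 1294 + 9463 = 10757$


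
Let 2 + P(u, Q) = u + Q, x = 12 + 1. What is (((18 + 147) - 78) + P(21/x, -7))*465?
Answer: 481275/13 ≈ 37021.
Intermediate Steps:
x = 13
P(u, Q) = -2 + Q + u (P(u, Q) = -2 + (u + Q) = -2 + (Q + u) = -2 + Q + u)
(((18 + 147) - 78) + P(21/x, -7))*465 = (((18 + 147) - 78) + (-2 - 7 + 21/13))*465 = ((165 - 78) + (-2 - 7 + 21*(1/13)))*465 = (87 + (-2 - 7 + 21/13))*465 = (87 - 96/13)*465 = (1035/13)*465 = 481275/13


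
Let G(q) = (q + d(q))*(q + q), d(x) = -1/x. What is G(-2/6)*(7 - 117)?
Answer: 1760/9 ≈ 195.56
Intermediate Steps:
G(q) = 2*q*(q - 1/q) (G(q) = (q - 1/q)*(q + q) = (q - 1/q)*(2*q) = 2*q*(q - 1/q))
G(-2/6)*(7 - 117) = (-2 + 2*(-2/6)**2)*(7 - 117) = (-2 + 2*(-2*1/6)**2)*(-110) = (-2 + 2*(-1/3)**2)*(-110) = (-2 + 2*(1/9))*(-110) = (-2 + 2/9)*(-110) = -16/9*(-110) = 1760/9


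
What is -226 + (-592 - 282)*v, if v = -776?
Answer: 677998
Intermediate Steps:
-226 + (-592 - 282)*v = -226 + (-592 - 282)*(-776) = -226 - 874*(-776) = -226 + 678224 = 677998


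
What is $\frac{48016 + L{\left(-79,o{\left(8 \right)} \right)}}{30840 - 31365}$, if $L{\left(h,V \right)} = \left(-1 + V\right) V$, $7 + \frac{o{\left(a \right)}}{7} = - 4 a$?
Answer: $- \frac{122818}{525} \approx -233.94$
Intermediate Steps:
$o{\left(a \right)} = -49 - 28 a$ ($o{\left(a \right)} = -49 + 7 \left(- 4 a\right) = -49 - 28 a$)
$L{\left(h,V \right)} = V \left(-1 + V\right)$
$\frac{48016 + L{\left(-79,o{\left(8 \right)} \right)}}{30840 - 31365} = \frac{48016 + \left(-49 - 224\right) \left(-1 - 273\right)}{30840 - 31365} = \frac{48016 + \left(-49 - 224\right) \left(-1 - 273\right)}{-525} = \left(48016 - 273 \left(-1 - 273\right)\right) \left(- \frac{1}{525}\right) = \left(48016 - -74802\right) \left(- \frac{1}{525}\right) = \left(48016 + 74802\right) \left(- \frac{1}{525}\right) = 122818 \left(- \frac{1}{525}\right) = - \frac{122818}{525}$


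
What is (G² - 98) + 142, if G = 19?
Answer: 405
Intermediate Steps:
(G² - 98) + 142 = (19² - 98) + 142 = (361 - 98) + 142 = 263 + 142 = 405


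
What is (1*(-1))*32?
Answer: -32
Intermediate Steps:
(1*(-1))*32 = -1*32 = -32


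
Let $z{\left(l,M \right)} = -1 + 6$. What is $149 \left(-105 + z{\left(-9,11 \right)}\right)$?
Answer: $-14900$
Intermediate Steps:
$z{\left(l,M \right)} = 5$
$149 \left(-105 + z{\left(-9,11 \right)}\right) = 149 \left(-105 + 5\right) = 149 \left(-100\right) = -14900$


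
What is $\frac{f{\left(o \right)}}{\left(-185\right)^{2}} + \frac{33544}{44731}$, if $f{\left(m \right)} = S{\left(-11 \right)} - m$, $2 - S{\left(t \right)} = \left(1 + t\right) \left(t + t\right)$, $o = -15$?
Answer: $\frac{1138963007}{1530918475} \approx 0.74397$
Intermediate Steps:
$S{\left(t \right)} = 2 - 2 t \left(1 + t\right)$ ($S{\left(t \right)} = 2 - \left(1 + t\right) \left(t + t\right) = 2 - \left(1 + t\right) 2 t = 2 - 2 t \left(1 + t\right)$)
$f{\left(m \right)} = -218 - m$ ($f{\left(m \right)} = \left(2 - -22 - 2 \left(-11\right)^{2}\right) - m = \left(2 + 22 - 242\right) - m = -218 - m$)
$\frac{f{\left(o \right)}}{\left(-185\right)^{2}} + \frac{33544}{44731} = \frac{-218 - -15}{\left(-185\right)^{2}} + \frac{33544}{44731} = \frac{-218 + 15}{34225} + 33544 \cdot \frac{1}{44731} = \left(-203\right) \frac{1}{34225} + \frac{33544}{44731} = - \frac{203}{34225} + \frac{33544}{44731} = \frac{1138963007}{1530918475}$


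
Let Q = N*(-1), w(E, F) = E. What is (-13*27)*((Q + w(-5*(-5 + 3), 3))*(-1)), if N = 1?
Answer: 3159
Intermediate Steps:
Q = -1 (Q = 1*(-1) = -1)
(-13*27)*((Q + w(-5*(-5 + 3), 3))*(-1)) = (-13*27)*((-1 - 5*(-5 + 3))*(-1)) = -351*(-1 - 5*(-2))*(-1) = -351*(-1 + 10)*(-1) = -3159*(-1) = -351*(-9) = 3159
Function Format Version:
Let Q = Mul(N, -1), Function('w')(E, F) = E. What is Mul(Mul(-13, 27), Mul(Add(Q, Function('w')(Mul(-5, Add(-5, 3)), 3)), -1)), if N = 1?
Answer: 3159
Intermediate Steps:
Q = -1 (Q = Mul(1, -1) = -1)
Mul(Mul(-13, 27), Mul(Add(Q, Function('w')(Mul(-5, Add(-5, 3)), 3)), -1)) = Mul(Mul(-13, 27), Mul(Add(-1, Mul(-5, Add(-5, 3))), -1)) = Mul(-351, Mul(Add(-1, Mul(-5, -2)), -1)) = Mul(-351, Mul(Add(-1, 10), -1)) = Mul(-351, Mul(9, -1)) = Mul(-351, -9) = 3159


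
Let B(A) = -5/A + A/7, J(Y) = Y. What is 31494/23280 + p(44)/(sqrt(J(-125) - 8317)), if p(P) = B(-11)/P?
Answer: 5249/3880 + 43*I*sqrt(938)/4766916 ≈ 1.3528 + 0.00027627*I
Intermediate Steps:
B(A) = -5/A + A/7 (B(A) = -5/A + A*(1/7) = -5/A + A/7)
p(P) = -86/(77*P) (p(P) = (-5/(-11) + (1/7)*(-11))/P = (-5*(-1/11) - 11/7)/P = (5/11 - 11/7)/P = -86/(77*P))
31494/23280 + p(44)/(sqrt(J(-125) - 8317)) = 31494/23280 + (-86/77/44)/(sqrt(-125 - 8317)) = 31494*(1/23280) + (-86/77*1/44)/(sqrt(-8442)) = 5249/3880 - 43*(-I*sqrt(938)/2814)/1694 = 5249/3880 - (-43)*I*sqrt(938)/4766916 = 5249/3880 + 43*I*sqrt(938)/4766916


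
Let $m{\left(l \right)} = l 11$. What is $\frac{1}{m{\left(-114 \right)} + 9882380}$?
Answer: $\frac{1}{9881126} \approx 1.012 \cdot 10^{-7}$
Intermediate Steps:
$m{\left(l \right)} = 11 l$
$\frac{1}{m{\left(-114 \right)} + 9882380} = \frac{1}{11 \left(-114\right) + 9882380} = \frac{1}{-1254 + 9882380} = \frac{1}{9881126}$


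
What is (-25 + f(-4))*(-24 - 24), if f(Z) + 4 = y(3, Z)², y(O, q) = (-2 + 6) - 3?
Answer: 1344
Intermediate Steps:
y(O, q) = 1 (y(O, q) = 4 - 3 = 1)
f(Z) = -3 (f(Z) = -4 + 1² = -4 + 1 = -3)
(-25 + f(-4))*(-24 - 24) = (-25 - 3)*(-24 - 24) = -28*(-48) = 1344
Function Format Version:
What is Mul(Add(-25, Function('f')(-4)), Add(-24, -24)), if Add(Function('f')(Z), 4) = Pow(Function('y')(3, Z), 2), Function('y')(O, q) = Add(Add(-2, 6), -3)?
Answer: 1344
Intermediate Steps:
Function('y')(O, q) = 1 (Function('y')(O, q) = Add(4, -3) = 1)
Function('f')(Z) = -3 (Function('f')(Z) = Add(-4, Pow(1, 2)) = Add(-4, 1) = -3)
Mul(Add(-25, Function('f')(-4)), Add(-24, -24)) = Mul(Add(-25, -3), Add(-24, -24)) = Mul(-28, -48) = 1344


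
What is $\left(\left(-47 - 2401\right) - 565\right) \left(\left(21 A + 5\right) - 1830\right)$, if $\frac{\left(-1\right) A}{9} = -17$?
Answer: $-4182044$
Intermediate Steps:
$A = 153$ ($A = \left(-9\right) \left(-17\right) = 153$)
$\left(\left(-47 - 2401\right) - 565\right) \left(\left(21 A + 5\right) - 1830\right) = \left(\left(-47 - 2401\right) - 565\right) \left(\left(21 \cdot 153 + 5\right) - 1830\right) = \left(-2448 - 565\right) \left(\left(3213 + 5\right) - 1830\right) = - 3013 \left(3218 - 1830\right) = \left(-3013\right) 1388 = -4182044$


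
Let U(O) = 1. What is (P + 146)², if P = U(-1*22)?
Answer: 21609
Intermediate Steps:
P = 1
(P + 146)² = (1 + 146)² = 147² = 21609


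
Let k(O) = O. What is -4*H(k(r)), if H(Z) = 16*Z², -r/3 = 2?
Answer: -2304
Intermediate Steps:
r = -6 (r = -3*2 = -6)
-4*H(k(r)) = -64*(-6)² = -64*36 = -4*576 = -2304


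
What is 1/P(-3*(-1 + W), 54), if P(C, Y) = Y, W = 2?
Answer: 1/54 ≈ 0.018519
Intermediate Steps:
1/P(-3*(-1 + W), 54) = 1/54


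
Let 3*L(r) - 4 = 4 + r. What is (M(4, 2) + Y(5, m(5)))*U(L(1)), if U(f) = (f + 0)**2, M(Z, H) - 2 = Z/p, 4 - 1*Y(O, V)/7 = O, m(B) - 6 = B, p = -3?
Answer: -57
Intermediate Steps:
m(B) = 6 + B
Y(O, V) = 28 - 7*O
L(r) = 8/3 + r/3 (L(r) = 4/3 + (4 + r)/3 = 4/3 + (4/3 + r/3) = 8/3 + r/3)
M(Z, H) = 2 - Z/3 (M(Z, H) = 2 + Z/(-3) = 2 + Z*(-1/3) = 2 - Z/3)
U(f) = f**2
(M(4, 2) + Y(5, m(5)))*U(L(1)) = ((2 - 1/3*4) + (28 - 7*5))*(8/3 + (1/3)*1)**2 = ((2 - 4/3) + (28 - 35))*(8/3 + 1/3)**2 = (2/3 - 7)*3**2 = -19/3*9 = -57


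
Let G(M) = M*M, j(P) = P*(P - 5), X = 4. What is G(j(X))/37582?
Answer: 8/18791 ≈ 0.00042574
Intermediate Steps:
j(P) = P*(-5 + P)
G(M) = M**2
G(j(X))/37582 = (4*(-5 + 4))**2/37582 = (4*(-1))**2*(1/37582) = (-4)**2*(1/37582) = 16*(1/37582) = 8/18791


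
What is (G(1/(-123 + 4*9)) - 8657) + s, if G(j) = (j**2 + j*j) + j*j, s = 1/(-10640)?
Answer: -232394732923/26844720 ≈ -8657.0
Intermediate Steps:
s = -1/10640 ≈ -9.3985e-5
G(j) = 3*j**2 (G(j) = (j**2 + j**2) + j**2 = 2*j**2 + j**2 = 3*j**2)
(G(1/(-123 + 4*9)) - 8657) + s = (3*(1/(-123 + 4*9))**2 - 8657) - 1/10640 = (3*(1/(-123 + 36))**2 - 8657) - 1/10640 = (3*(1/(-87))**2 - 8657) - 1/10640 = (3*(-1/87)**2 - 8657) - 1/10640 = (3*(1/7569) - 8657) - 1/10640 = (1/2523 - 8657) - 1/10640 = -21841610/2523 - 1/10640 = -232394732923/26844720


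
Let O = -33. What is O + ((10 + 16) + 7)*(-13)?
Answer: -462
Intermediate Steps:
O + ((10 + 16) + 7)*(-13) = -33 + ((10 + 16) + 7)*(-13) = -33 + (26 + 7)*(-13) = -33 + 33*(-13) = -33 - 429 = -462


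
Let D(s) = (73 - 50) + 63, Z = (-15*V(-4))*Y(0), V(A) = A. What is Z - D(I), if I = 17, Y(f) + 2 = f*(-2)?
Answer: -206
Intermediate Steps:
Y(f) = -2 - 2*f (Y(f) = -2 + f*(-2) = -2 - 2*f)
Z = -120 (Z = (-15*(-4))*(-2 - 2*0) = 60*(-2 + 0) = 60*(-2) = -120)
D(s) = 86 (D(s) = 23 + 63 = 86)
Z - D(I) = -120 - 1*86 = -120 - 86 = -206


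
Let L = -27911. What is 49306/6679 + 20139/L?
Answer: 1241671385/186417569 ≈ 6.6607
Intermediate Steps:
49306/6679 + 20139/L = 49306/6679 + 20139/(-27911) = 49306*(1/6679) + 20139*(-1/27911) = 49306/6679 - 20139/27911 = 1241671385/186417569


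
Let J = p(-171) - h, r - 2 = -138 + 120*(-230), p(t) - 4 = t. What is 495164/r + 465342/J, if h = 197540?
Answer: -27701028665/1370900338 ≈ -20.206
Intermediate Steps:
p(t) = 4 + t
r = -27736 (r = 2 + (-138 + 120*(-230)) = 2 + (-138 - 27600) = 2 - 27738 = -27736)
J = -197707 (J = (4 - 171) - 1*197540 = -167 - 197540 = -197707)
495164/r + 465342/J = 495164/(-27736) + 465342/(-197707) = 495164*(-1/27736) + 465342*(-1/197707) = -123791/6934 - 465342/197707 = -27701028665/1370900338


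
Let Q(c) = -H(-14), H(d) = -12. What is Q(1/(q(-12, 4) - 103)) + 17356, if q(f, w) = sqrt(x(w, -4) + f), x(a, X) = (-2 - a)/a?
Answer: 17368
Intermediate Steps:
x(a, X) = (-2 - a)/a
q(f, w) = sqrt(f + (-2 - w)/w) (q(f, w) = sqrt((-2 - w)/w + f) = sqrt(f + (-2 - w)/w))
Q(c) = 12 (Q(c) = -1*(-12) = 12)
Q(1/(q(-12, 4) - 103)) + 17356 = 12 + 17356 = 17368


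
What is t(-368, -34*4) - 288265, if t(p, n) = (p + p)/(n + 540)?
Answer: -29114949/101 ≈ -2.8827e+5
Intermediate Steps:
t(p, n) = 2*p/(540 + n) (t(p, n) = (2*p)/(540 + n) = 2*p/(540 + n))
t(-368, -34*4) - 288265 = 2*(-368)/(540 - 34*4) - 288265 = 2*(-368)/(540 - 136) - 288265 = 2*(-368)/404 - 288265 = 2*(-368)*(1/404) - 288265 = -184/101 - 288265 = -29114949/101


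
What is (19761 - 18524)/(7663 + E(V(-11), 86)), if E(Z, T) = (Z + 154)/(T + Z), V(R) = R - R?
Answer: 53191/329586 ≈ 0.16139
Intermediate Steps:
V(R) = 0
E(Z, T) = (154 + Z)/(T + Z)
(19761 - 18524)/(7663 + E(V(-11), 86)) = (19761 - 18524)/(7663 + (154 + 0)/(86 + 0)) = 1237/(7663 + 154/86) = 1237/(7663 + (1/86)*154) = 1237/(7663 + 77/43) = 1237/(329586/43) = 1237*(43/329586) = 53191/329586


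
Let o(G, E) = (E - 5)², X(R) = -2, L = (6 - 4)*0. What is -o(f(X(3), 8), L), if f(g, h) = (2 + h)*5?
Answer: -25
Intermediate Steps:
L = 0 (L = 2*0 = 0)
f(g, h) = 10 + 5*h
o(G, E) = (-5 + E)²
-o(f(X(3), 8), L) = -(-5 + 0)² = -1*(-5)² = -1*25 = -25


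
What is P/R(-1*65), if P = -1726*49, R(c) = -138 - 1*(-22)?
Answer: 42287/58 ≈ 729.09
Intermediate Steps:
R(c) = -116 (R(c) = -138 + 22 = -116)
P = -84574
P/R(-1*65) = -84574/(-116) = -84574*(-1/116) = 42287/58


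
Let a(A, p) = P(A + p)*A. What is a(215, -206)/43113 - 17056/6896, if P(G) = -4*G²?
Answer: -25327306/6193901 ≈ -4.0891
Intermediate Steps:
a(A, p) = -4*A*(A + p)² (a(A, p) = (-4*(A + p)²)*A = -4*A*(A + p)²)
a(215, -206)/43113 - 17056/6896 = -4*215*(215 - 206)²/43113 - 17056/6896 = -4*215*9²*(1/43113) - 17056*1/6896 = -4*215*81*(1/43113) - 1066/431 = -69660*1/43113 - 1066/431 = -23220/14371 - 1066/431 = -25327306/6193901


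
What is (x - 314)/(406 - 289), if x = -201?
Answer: -515/117 ≈ -4.4017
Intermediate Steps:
(x - 314)/(406 - 289) = (-201 - 314)/(406 - 289) = -515/117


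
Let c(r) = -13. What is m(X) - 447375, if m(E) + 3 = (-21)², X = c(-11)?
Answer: -446937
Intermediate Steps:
X = -13
m(E) = 438 (m(E) = -3 + (-21)² = -3 + 441 = 438)
m(X) - 447375 = 438 - 447375 = -446937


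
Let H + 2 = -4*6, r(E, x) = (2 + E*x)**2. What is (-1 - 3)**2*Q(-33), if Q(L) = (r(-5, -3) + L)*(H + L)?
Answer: -241664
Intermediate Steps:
H = -26 (H = -2 - 4*6 = -2 - 24 = -26)
Q(L) = (-26 + L)*(289 + L) (Q(L) = ((2 - 5*(-3))**2 + L)*(-26 + L) = ((2 + 15)**2 + L)*(-26 + L) = (17**2 + L)*(-26 + L) = (289 + L)*(-26 + L) = (-26 + L)*(289 + L))
(-1 - 3)**2*Q(-33) = (-1 - 3)**2*(-7514 + (-33)**2 + 263*(-33)) = (-4)**2*(-7514 + 1089 - 8679) = 16*(-15104) = -241664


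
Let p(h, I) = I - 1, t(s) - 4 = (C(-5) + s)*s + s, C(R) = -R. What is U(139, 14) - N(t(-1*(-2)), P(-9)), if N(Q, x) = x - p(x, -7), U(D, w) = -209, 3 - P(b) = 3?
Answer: -217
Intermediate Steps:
P(b) = 0 (P(b) = 3 - 1*3 = 3 - 3 = 0)
t(s) = 4 + s + s*(5 + s) (t(s) = 4 + ((-1*(-5) + s)*s + s) = 4 + ((5 + s)*s + s) = 4 + (s*(5 + s) + s) = 4 + (s + s*(5 + s)) = 4 + s + s*(5 + s))
p(h, I) = -1 + I
N(Q, x) = 8 + x (N(Q, x) = x - (-1 - 7) = x - 1*(-8) = x + 8 = 8 + x)
U(139, 14) - N(t(-1*(-2)), P(-9)) = -209 - (8 + 0) = -209 - 1*8 = -209 - 8 = -217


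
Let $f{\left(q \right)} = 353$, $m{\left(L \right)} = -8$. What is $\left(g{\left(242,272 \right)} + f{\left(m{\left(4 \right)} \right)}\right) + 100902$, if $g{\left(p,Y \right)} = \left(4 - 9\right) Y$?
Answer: $99895$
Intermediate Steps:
$g{\left(p,Y \right)} = - 5 Y$
$\left(g{\left(242,272 \right)} + f{\left(m{\left(4 \right)} \right)}\right) + 100902 = \left(\left(-5\right) 272 + 353\right) + 100902 = \left(-1360 + 353\right) + 100902 = -1007 + 100902 = 99895$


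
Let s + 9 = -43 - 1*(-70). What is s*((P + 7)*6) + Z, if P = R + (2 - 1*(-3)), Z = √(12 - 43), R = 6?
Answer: 1944 + I*√31 ≈ 1944.0 + 5.5678*I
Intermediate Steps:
s = 18 (s = -9 + (-43 - 1*(-70)) = -9 + (-43 + 70) = -9 + 27 = 18)
Z = I*√31 (Z = √(-31) = I*√31 ≈ 5.5678*I)
P = 11 (P = 6 + (2 - 1*(-3)) = 6 + (2 + 3) = 6 + 5 = 11)
s*((P + 7)*6) + Z = 18*((11 + 7)*6) + I*√31 = 18*(18*6) + I*√31 = 18*108 + I*√31 = 1944 + I*√31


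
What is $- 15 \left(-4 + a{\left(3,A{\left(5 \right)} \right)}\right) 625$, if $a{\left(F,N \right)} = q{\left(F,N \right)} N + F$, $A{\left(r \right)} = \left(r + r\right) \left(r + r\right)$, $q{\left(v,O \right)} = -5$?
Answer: $4696875$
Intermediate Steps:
$A{\left(r \right)} = 4 r^{2}$ ($A{\left(r \right)} = 2 r 2 r = 4 r^{2}$)
$a{\left(F,N \right)} = F - 5 N$ ($a{\left(F,N \right)} = - 5 N + F = F - 5 N$)
$- 15 \left(-4 + a{\left(3,A{\left(5 \right)} \right)}\right) 625 = - 15 \left(-4 + \left(3 - 5 \cdot 4 \cdot 5^{2}\right)\right) 625 = - 15 \left(-4 + \left(3 - 5 \cdot 4 \cdot 25\right)\right) 625 = - 15 \left(-4 + \left(3 - 500\right)\right) 625 = - 15 \left(-4 - 497\right) 625 = \left(-15\right) \left(-501\right) 625 = 7515 \cdot 625 = 4696875$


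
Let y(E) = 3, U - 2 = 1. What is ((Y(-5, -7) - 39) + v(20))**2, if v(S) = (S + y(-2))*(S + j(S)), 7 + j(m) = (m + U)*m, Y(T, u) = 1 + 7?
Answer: 117679104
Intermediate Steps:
U = 3 (U = 2 + 1 = 3)
Y(T, u) = 8
j(m) = -7 + m*(3 + m) (j(m) = -7 + (m + 3)*m = -7 + (3 + m)*m = -7 + m*(3 + m))
v(S) = (3 + S)*(-7 + S**2 + 4*S) (v(S) = (S + 3)*(S + (-7 + S**2 + 3*S)) = (3 + S)*(-7 + S**2 + 4*S))
((Y(-5, -7) - 39) + v(20))**2 = ((8 - 39) + (-21 + 20**3 + 5*20 + 7*20**2))**2 = (-31 + (-21 + 8000 + 100 + 7*400))**2 = (-31 + (-21 + 8000 + 100 + 2800))**2 = (-31 + 10879)**2 = 10848**2 = 117679104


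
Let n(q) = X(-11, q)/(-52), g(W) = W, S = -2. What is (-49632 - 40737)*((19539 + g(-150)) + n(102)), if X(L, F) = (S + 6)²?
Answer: -22777777557/13 ≈ -1.7521e+9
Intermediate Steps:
X(L, F) = 16 (X(L, F) = (-2 + 6)² = 4² = 16)
n(q) = -4/13 (n(q) = 16/(-52) = 16*(-1/52) = -4/13)
(-49632 - 40737)*((19539 + g(-150)) + n(102)) = (-49632 - 40737)*((19539 - 150) - 4/13) = -90369*(19389 - 4/13) = -90369*252053/13 = -22777777557/13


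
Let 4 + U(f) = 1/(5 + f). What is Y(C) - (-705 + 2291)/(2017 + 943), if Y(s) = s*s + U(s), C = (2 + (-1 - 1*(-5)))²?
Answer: 78367527/60680 ≈ 1291.5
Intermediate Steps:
U(f) = -4 + 1/(5 + f)
C = 36 (C = (2 + (-1 + 5))² = (2 + 4)² = 6² = 36)
Y(s) = s² + (-19 - 4*s)/(5 + s) (Y(s) = s*s + (-19 - 4*s)/(5 + s) = s² + (-19 - 4*s)/(5 + s))
Y(C) - (-705 + 2291)/(2017 + 943) = (-19 - 4*36 + 36²*(5 + 36))/(5 + 36) - (-705 + 2291)/(2017 + 943) = (-19 - 144 + 1296*41)/41 - 1586/2960 = (-19 - 144 + 53136)/41 - 1586/2960 = (1/41)*52973 - 1*793/1480 = 52973/41 - 793/1480 = 78367527/60680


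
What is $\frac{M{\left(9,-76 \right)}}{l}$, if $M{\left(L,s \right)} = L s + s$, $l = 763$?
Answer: $- \frac{760}{763} \approx -0.99607$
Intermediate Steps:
$M{\left(L,s \right)} = s + L s$
$\frac{M{\left(9,-76 \right)}}{l} = \frac{\left(-76\right) \left(1 + 9\right)}{763} = \left(-76\right) 10 \cdot \frac{1}{763} = \left(-760\right) \frac{1}{763} = - \frac{760}{763}$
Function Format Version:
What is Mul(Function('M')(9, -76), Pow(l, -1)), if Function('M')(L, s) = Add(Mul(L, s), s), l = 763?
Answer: Rational(-760, 763) ≈ -0.99607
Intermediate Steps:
Function('M')(L, s) = Add(s, Mul(L, s))
Mul(Function('M')(9, -76), Pow(l, -1)) = Mul(Mul(-76, Add(1, 9)), Pow(763, -1)) = Mul(Mul(-76, 10), Rational(1, 763)) = Mul(-760, Rational(1, 763)) = Rational(-760, 763)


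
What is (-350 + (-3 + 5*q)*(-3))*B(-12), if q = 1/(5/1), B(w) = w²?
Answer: -49536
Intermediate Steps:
q = ⅕ (q = 1/(5*1) = 1/5 = ⅕ ≈ 0.20000)
(-350 + (-3 + 5*q)*(-3))*B(-12) = (-350 + (-3 + 5*(⅕))*(-3))*(-12)² = (-350 + (-3 + 1)*(-3))*144 = (-350 - 2*(-3))*144 = (-350 + 6)*144 = -344*144 = -49536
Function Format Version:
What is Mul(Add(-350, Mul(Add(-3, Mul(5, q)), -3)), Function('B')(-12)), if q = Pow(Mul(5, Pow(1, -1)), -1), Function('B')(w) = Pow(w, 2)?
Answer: -49536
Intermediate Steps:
q = Rational(1, 5) (q = Pow(Mul(5, 1), -1) = Pow(5, -1) = Rational(1, 5) ≈ 0.20000)
Mul(Add(-350, Mul(Add(-3, Mul(5, q)), -3)), Function('B')(-12)) = Mul(Add(-350, Mul(Add(-3, Mul(5, Rational(1, 5))), -3)), Pow(-12, 2)) = Mul(Add(-350, Mul(Add(-3, 1), -3)), 144) = Mul(Add(-350, Mul(-2, -3)), 144) = Mul(Add(-350, 6), 144) = Mul(-344, 144) = -49536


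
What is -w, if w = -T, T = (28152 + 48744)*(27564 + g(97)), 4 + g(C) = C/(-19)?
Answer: 40258362528/19 ≈ 2.1189e+9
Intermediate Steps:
g(C) = -4 - C/19 (g(C) = -4 + C/(-19) = -4 + C*(-1/19) = -4 - C/19)
T = 40258362528/19 (T = (28152 + 48744)*(27564 + (-4 - 1/19*97)) = 76896*(27564 + (-4 - 97/19)) = 76896*(27564 - 173/19) = 76896*(523543/19) = 40258362528/19 ≈ 2.1189e+9)
w = -40258362528/19 (w = -1*40258362528/19 = -40258362528/19 ≈ -2.1189e+9)
-w = -1*(-40258362528/19) = 40258362528/19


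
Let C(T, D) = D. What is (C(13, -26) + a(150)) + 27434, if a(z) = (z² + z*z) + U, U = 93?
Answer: 72501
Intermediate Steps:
a(z) = 93 + 2*z² (a(z) = (z² + z*z) + 93 = (z² + z²) + 93 = 2*z² + 93 = 93 + 2*z²)
(C(13, -26) + a(150)) + 27434 = (-26 + (93 + 2*150²)) + 27434 = (-26 + (93 + 2*22500)) + 27434 = (-26 + (93 + 45000)) + 27434 = (-26 + 45093) + 27434 = 45067 + 27434 = 72501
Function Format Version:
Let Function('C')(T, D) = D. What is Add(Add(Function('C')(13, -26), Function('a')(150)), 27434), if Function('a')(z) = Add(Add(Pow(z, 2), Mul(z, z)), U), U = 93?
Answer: 72501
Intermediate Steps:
Function('a')(z) = Add(93, Mul(2, Pow(z, 2))) (Function('a')(z) = Add(Add(Pow(z, 2), Mul(z, z)), 93) = Add(Add(Pow(z, 2), Pow(z, 2)), 93) = Add(Mul(2, Pow(z, 2)), 93) = Add(93, Mul(2, Pow(z, 2))))
Add(Add(Function('C')(13, -26), Function('a')(150)), 27434) = Add(Add(-26, Add(93, Mul(2, Pow(150, 2)))), 27434) = Add(Add(-26, Add(93, Mul(2, 22500))), 27434) = Add(Add(-26, Add(93, 45000)), 27434) = Add(Add(-26, 45093), 27434) = Add(45067, 27434) = 72501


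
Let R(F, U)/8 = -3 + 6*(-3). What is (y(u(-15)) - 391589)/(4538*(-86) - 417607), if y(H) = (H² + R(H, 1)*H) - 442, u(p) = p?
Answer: 389286/807875 ≈ 0.48186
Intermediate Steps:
R(F, U) = -168 (R(F, U) = 8*(-3 + 6*(-3)) = 8*(-3 - 18) = 8*(-21) = -168)
y(H) = -442 + H² - 168*H (y(H) = (H² - 168*H) - 442 = -442 + H² - 168*H)
(y(u(-15)) - 391589)/(4538*(-86) - 417607) = ((-442 + (-15)² - 168*(-15)) - 391589)/(4538*(-86) - 417607) = ((-442 + 225 + 2520) - 391589)/(-390268 - 417607) = (2303 - 391589)/(-807875) = -389286*(-1/807875) = 389286/807875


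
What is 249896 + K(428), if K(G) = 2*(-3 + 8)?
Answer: 249906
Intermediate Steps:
K(G) = 10 (K(G) = 2*5 = 10)
249896 + K(428) = 249896 + 10 = 249906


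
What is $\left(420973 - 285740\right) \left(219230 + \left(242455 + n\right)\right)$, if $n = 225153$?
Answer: $92883163254$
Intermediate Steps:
$\left(420973 - 285740\right) \left(219230 + \left(242455 + n\right)\right) = \left(420973 - 285740\right) \left(219230 + \left(242455 + 225153\right)\right) = 135233 \left(219230 + 467608\right) = 135233 \cdot 686838 = 92883163254$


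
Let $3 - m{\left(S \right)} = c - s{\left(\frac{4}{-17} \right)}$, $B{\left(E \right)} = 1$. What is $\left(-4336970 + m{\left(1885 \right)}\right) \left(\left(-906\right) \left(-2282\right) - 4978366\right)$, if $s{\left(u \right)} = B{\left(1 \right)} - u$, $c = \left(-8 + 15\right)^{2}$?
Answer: $\frac{214616559775374}{17} \approx 1.2625 \cdot 10^{13}$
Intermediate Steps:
$c = 49$ ($c = 7^{2} = 49$)
$s{\left(u \right)} = 1 - u$
$m{\left(S \right)} = - \frac{761}{17}$ ($m{\left(S \right)} = 3 - \left(49 - \left(1 - \frac{4}{-17}\right)\right) = 3 - \left(49 - \left(1 - 4 \left(- \frac{1}{17}\right)\right)\right) = 3 - \left(49 - \left(1 - - \frac{4}{17}\right)\right) = 3 - \left(49 - \left(1 + \frac{4}{17}\right)\right) = 3 - \left(49 - \frac{21}{17}\right) = 3 - \frac{812}{17} = - \frac{761}{17}$)
$\left(-4336970 + m{\left(1885 \right)}\right) \left(\left(-906\right) \left(-2282\right) - 4978366\right) = \left(-4336970 - \frac{761}{17}\right) \left(\left(-906\right) \left(-2282\right) - 4978366\right) = - \frac{73729251 \left(2067492 - 4978366\right)}{17} = \left(- \frac{73729251}{17}\right) \left(-2910874\right) = \frac{214616559775374}{17}$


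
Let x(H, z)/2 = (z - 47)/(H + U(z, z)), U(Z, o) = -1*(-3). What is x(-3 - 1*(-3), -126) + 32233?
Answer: 96353/3 ≈ 32118.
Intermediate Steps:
U(Z, o) = 3
x(H, z) = 2*(-47 + z)/(3 + H) (x(H, z) = 2*((z - 47)/(H + 3)) = 2*((-47 + z)/(3 + H)) = 2*(-47 + z)/(3 + H))
x(-3 - 1*(-3), -126) + 32233 = 2*(-47 - 126)/(3 + (-3 - 1*(-3))) + 32233 = 2*(-173)/(3 + (-3 + 3)) + 32233 = 2*(-173)/(3 + 0) + 32233 = 2*(-173)/3 + 32233 = 2*(⅓)*(-173) + 32233 = -346/3 + 32233 = 96353/3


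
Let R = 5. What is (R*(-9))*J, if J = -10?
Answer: 450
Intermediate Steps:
(R*(-9))*J = (5*(-9))*(-10) = -45*(-10) = 450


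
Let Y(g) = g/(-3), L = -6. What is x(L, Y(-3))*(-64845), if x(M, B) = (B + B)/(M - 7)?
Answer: 129690/13 ≈ 9976.2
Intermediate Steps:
Y(g) = -g/3 (Y(g) = g*(-⅓) = -g/3)
x(M, B) = 2*B/(-7 + M) (x(M, B) = (2*B)/(-7 + M) = 2*B/(-7 + M))
x(L, Y(-3))*(-64845) = (2*(-⅓*(-3))/(-7 - 6))*(-64845) = (2*1/(-13))*(-64845) = (2*1*(-1/13))*(-64845) = -2/13*(-64845) = 129690/13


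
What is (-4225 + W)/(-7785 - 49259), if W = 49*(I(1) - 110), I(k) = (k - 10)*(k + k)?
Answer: 10497/57044 ≈ 0.18402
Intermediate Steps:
I(k) = 2*k*(-10 + k) (I(k) = (-10 + k)*(2*k) = 2*k*(-10 + k))
W = -6272 (W = 49*(2*1*(-10 + 1) - 110) = 49*(2*1*(-9) - 110) = 49*(-18 - 110) = 49*(-128) = -6272)
(-4225 + W)/(-7785 - 49259) = (-4225 - 6272)/(-7785 - 49259) = -10497/(-57044) = -10497*(-1/57044) = 10497/57044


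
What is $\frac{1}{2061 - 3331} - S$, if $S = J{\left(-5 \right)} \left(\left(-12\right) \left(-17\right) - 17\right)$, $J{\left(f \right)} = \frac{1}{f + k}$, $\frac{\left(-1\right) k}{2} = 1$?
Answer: $\frac{237483}{8890} \approx 26.714$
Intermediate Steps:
$k = -2$ ($k = \left(-2\right) 1 = -2$)
$J{\left(f \right)} = \frac{1}{-2 + f}$ ($J{\left(f \right)} = \frac{1}{f - 2} = \frac{1}{-2 + f}$)
$S = - \frac{187}{7}$ ($S = \frac{\left(-12\right) \left(-17\right) - 17}{-2 - 5} = \frac{204 - 17}{-7} = \left(- \frac{1}{7}\right) 187 = - \frac{187}{7} \approx -26.714$)
$\frac{1}{2061 - 3331} - S = \frac{1}{2061 - 3331} - - \frac{187}{7} = \frac{1}{-1270} + \frac{187}{7} = - \frac{1}{1270} + \frac{187}{7} = \frac{237483}{8890}$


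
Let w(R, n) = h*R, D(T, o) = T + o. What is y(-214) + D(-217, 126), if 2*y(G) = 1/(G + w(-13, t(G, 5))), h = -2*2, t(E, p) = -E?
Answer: -29485/324 ≈ -91.003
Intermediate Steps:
h = -4
w(R, n) = -4*R
y(G) = 1/(2*(52 + G)) (y(G) = 1/(2*(G - 4*(-13))) = 1/(2*(G + 52)) = 1/(2*(52 + G)))
y(-214) + D(-217, 126) = 1/(2*(52 - 214)) + (-217 + 126) = (½)/(-162) - 91 = (½)*(-1/162) - 91 = -1/324 - 91 = -29485/324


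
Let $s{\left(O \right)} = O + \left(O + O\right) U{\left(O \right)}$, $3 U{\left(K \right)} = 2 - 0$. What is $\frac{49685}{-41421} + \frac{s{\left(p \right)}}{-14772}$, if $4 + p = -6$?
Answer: $- \frac{366490165}{305935506} \approx -1.1979$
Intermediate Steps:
$p = -10$ ($p = -4 - 6 = -10$)
$U{\left(K \right)} = \frac{2}{3}$ ($U{\left(K \right)} = \frac{2 - 0}{3} = \frac{2 + 0}{3} = \frac{1}{3} \cdot 2 = \frac{2}{3}$)
$s{\left(O \right)} = \frac{7 O}{3}$ ($s{\left(O \right)} = O + \left(O + O\right) \frac{2}{3} = O + 2 O \frac{2}{3} = O + \frac{4 O}{3} = \frac{7 O}{3}$)
$\frac{49685}{-41421} + \frac{s{\left(p \right)}}{-14772} = \frac{49685}{-41421} + \frac{\frac{7}{3} \left(-10\right)}{-14772} = 49685 \left(- \frac{1}{41421}\right) - - \frac{35}{22158} = - \frac{49685}{41421} + \frac{35}{22158} = - \frac{366490165}{305935506}$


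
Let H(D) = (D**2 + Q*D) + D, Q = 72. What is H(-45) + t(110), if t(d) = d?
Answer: -1150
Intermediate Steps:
H(D) = D**2 + 73*D (H(D) = (D**2 + 72*D) + D = D**2 + 73*D)
H(-45) + t(110) = -45*(73 - 45) + 110 = -45*28 + 110 = -1260 + 110 = -1150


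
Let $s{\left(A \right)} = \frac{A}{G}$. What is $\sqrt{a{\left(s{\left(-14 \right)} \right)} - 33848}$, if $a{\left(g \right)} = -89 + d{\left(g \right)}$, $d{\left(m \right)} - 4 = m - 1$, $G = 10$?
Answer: $\frac{3 i \sqrt{94265}}{5} \approx 184.22 i$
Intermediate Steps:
$s{\left(A \right)} = \frac{A}{10}$
$d{\left(m \right)} = 3 + m$ ($d{\left(m \right)} = 4 + \left(m - 1\right) = 4 + \left(-1 + m\right) = 3 + m$)
$a{\left(g \right)} = -86 + g$ ($a{\left(g \right)} = -89 + \left(3 + g\right) = -86 + g$)
$\sqrt{a{\left(s{\left(-14 \right)} \right)} - 33848} = \sqrt{\left(-86 + \frac{1}{10} \left(-14\right)\right) - 33848} = \sqrt{\left(-86 - \frac{7}{5}\right) - 33848} = \sqrt{- \frac{437}{5} - 33848} = \sqrt{- \frac{169677}{5}} = \frac{3 i \sqrt{94265}}{5}$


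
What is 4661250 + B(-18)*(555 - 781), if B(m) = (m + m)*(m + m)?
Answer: 4368354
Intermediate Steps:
B(m) = 4*m**2 (B(m) = (2*m)*(2*m) = 4*m**2)
4661250 + B(-18)*(555 - 781) = 4661250 + (4*(-18)**2)*(555 - 781) = 4661250 + (4*324)*(-226) = 4661250 + 1296*(-226) = 4661250 - 292896 = 4368354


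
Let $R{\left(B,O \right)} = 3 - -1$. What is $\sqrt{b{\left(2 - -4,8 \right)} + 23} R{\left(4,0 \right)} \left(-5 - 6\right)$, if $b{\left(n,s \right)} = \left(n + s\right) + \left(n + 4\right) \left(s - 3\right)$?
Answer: $- 44 \sqrt{87} \approx -410.4$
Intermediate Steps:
$R{\left(B,O \right)} = 4$ ($R{\left(B,O \right)} = 3 + 1 = 4$)
$b{\left(n,s \right)} = n + s + \left(-3 + s\right) \left(4 + n\right)$ ($b{\left(n,s \right)} = \left(n + s\right) + \left(4 + n\right) \left(-3 + s\right) = \left(n + s\right) + \left(-3 + s\right) \left(4 + n\right) = n + s + \left(-3 + s\right) \left(4 + n\right)$)
$\sqrt{b{\left(2 - -4,8 \right)} + 23} R{\left(4,0 \right)} \left(-5 - 6\right) = \sqrt{\left(-12 - 2 \left(2 - -4\right) + 5 \cdot 8 + \left(2 - -4\right) 8\right) + 23} \cdot 4 \left(-5 - 6\right) = \sqrt{\left(-12 - 2 \left(2 + 4\right) + 40 + \left(2 + 4\right) 8\right) + 23} \cdot 4 \left(-5 - 6\right) = \sqrt{\left(-12 - 12 + 40 + 6 \cdot 8\right) + 23} \cdot 4 \left(-11\right) = \sqrt{\left(-12 - 12 + 40 + 48\right) + 23} \left(-44\right) = \sqrt{64 + 23} \left(-44\right) = \sqrt{87} \left(-44\right) = - 44 \sqrt{87}$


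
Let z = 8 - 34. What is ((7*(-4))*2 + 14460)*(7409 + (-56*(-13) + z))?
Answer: 116830844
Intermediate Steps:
z = -26
((7*(-4))*2 + 14460)*(7409 + (-56*(-13) + z)) = ((7*(-4))*2 + 14460)*(7409 + (-56*(-13) - 26)) = (-28*2 + 14460)*(7409 + (728 - 26)) = (-56 + 14460)*(7409 + 702) = 14404*8111 = 116830844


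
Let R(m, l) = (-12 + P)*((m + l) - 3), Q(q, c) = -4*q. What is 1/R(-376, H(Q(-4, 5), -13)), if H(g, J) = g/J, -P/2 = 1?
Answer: 13/69202 ≈ 0.00018786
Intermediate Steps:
P = -2 (P = -2*1 = -2)
R(m, l) = 42 - 14*l - 14*m (R(m, l) = (-12 - 2)*((m + l) - 3) = -14*((l + m) - 3) = -14*(-3 + l + m) = 42 - 14*l - 14*m)
1/R(-376, H(Q(-4, 5), -13)) = 1/(42 - 14*(-4*(-4))/(-13) - 14*(-376)) = 1/(42 - 224*(-1)/13 + 5264) = 1/(42 - 14*(-16/13) + 5264) = 1/(42 + 224/13 + 5264) = 1/(69202/13) = 13/69202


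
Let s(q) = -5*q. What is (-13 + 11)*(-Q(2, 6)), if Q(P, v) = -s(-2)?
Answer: -20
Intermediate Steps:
Q(P, v) = -10 (Q(P, v) = -(-5)*(-2) = -1*10 = -10)
(-13 + 11)*(-Q(2, 6)) = (-13 + 11)*(-1*(-10)) = -2*10 = -20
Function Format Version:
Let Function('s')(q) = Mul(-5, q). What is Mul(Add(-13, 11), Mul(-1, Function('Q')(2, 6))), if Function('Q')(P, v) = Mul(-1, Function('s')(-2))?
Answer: -20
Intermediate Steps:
Function('Q')(P, v) = -10 (Function('Q')(P, v) = Mul(-1, Mul(-5, -2)) = Mul(-1, 10) = -10)
Mul(Add(-13, 11), Mul(-1, Function('Q')(2, 6))) = Mul(Add(-13, 11), Mul(-1, -10)) = Mul(-2, 10) = -20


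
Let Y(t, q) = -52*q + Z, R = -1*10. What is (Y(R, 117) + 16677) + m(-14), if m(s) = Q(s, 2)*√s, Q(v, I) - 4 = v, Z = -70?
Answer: 10523 - 10*I*√14 ≈ 10523.0 - 37.417*I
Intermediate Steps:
R = -10
Q(v, I) = 4 + v
m(s) = √s*(4 + s) (m(s) = (4 + s)*√s = √s*(4 + s))
Y(t, q) = -70 - 52*q (Y(t, q) = -52*q - 70 = -70 - 52*q)
(Y(R, 117) + 16677) + m(-14) = ((-70 - 52*117) + 16677) + √(-14)*(4 - 14) = ((-70 - 6084) + 16677) + (I*√14)*(-10) = (-6154 + 16677) - 10*I*√14 = 10523 - 10*I*√14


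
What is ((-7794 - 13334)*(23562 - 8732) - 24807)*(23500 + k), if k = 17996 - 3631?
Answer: -11865113124655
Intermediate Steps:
k = 14365
((-7794 - 13334)*(23562 - 8732) - 24807)*(23500 + k) = ((-7794 - 13334)*(23562 - 8732) - 24807)*(23500 + 14365) = (-21128*14830 - 24807)*37865 = (-313328240 - 24807)*37865 = -313353047*37865 = -11865113124655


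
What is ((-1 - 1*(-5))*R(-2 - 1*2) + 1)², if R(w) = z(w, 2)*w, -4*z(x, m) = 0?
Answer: 1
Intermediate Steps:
z(x, m) = 0 (z(x, m) = -¼*0 = 0)
R(w) = 0 (R(w) = 0*w = 0)
((-1 - 1*(-5))*R(-2 - 1*2) + 1)² = ((-1 - 1*(-5))*0 + 1)² = ((-1 + 5)*0 + 1)² = (4*0 + 1)² = (0 + 1)² = 1² = 1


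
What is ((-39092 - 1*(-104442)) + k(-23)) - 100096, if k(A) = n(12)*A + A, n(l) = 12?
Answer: -35045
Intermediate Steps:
k(A) = 13*A (k(A) = 12*A + A = 13*A)
((-39092 - 1*(-104442)) + k(-23)) - 100096 = ((-39092 - 1*(-104442)) + 13*(-23)) - 100096 = ((-39092 + 104442) - 299) - 100096 = (65350 - 299) - 100096 = 65051 - 100096 = -35045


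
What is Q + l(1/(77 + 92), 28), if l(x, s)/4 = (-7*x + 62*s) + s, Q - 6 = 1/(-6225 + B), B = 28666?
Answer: 26782211619/3792529 ≈ 7061.8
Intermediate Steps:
Q = 134647/22441 (Q = 6 + 1/(-6225 + 28666) = 6 + 1/22441 = 134647/22441 ≈ 6.0000)
l(x, s) = -28*x + 252*s (l(x, s) = 4*((-7*x + 62*s) + s) = 4*(-7*x + 63*s) = -28*x + 252*s)
Q + l(1/(77 + 92), 28) = 134647/22441 + (-28/(77 + 92) + 252*28) = 134647/22441 + (-28/169 + 7056) = 134647/22441 + 1192436/169 = 26782211619/3792529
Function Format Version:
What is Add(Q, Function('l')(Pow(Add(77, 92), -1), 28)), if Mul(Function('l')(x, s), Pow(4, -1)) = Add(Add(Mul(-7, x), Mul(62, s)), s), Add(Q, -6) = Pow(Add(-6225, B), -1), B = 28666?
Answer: Rational(26782211619, 3792529) ≈ 7061.8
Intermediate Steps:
Q = Rational(134647, 22441) (Q = Add(6, Pow(Add(-6225, 28666), -1)) = Add(6, Pow(22441, -1)) = Add(6, Rational(1, 22441)) = Rational(134647, 22441) ≈ 6.0000)
Function('l')(x, s) = Add(Mul(-28, x), Mul(252, s)) (Function('l')(x, s) = Mul(4, Add(Add(Mul(-7, x), Mul(62, s)), s)) = Mul(4, Add(Mul(-7, x), Mul(63, s))) = Add(Mul(-28, x), Mul(252, s)))
Add(Q, Function('l')(Pow(Add(77, 92), -1), 28)) = Add(Rational(134647, 22441), Add(Mul(-28, Pow(Add(77, 92), -1)), Mul(252, 28))) = Add(Rational(134647, 22441), Add(Mul(-28, Pow(169, -1)), 7056)) = Add(Rational(134647, 22441), Add(Mul(-28, Rational(1, 169)), 7056)) = Add(Rational(134647, 22441), Add(Rational(-28, 169), 7056)) = Add(Rational(134647, 22441), Rational(1192436, 169)) = Rational(26782211619, 3792529)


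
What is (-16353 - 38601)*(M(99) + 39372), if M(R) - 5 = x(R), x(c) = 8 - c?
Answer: -2158922844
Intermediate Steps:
M(R) = 13 - R (M(R) = 5 + (8 - R) = 13 - R)
(-16353 - 38601)*(M(99) + 39372) = (-16353 - 38601)*((13 - 1*99) + 39372) = -54954*((13 - 99) + 39372) = -54954*(-86 + 39372) = -54954*39286 = -2158922844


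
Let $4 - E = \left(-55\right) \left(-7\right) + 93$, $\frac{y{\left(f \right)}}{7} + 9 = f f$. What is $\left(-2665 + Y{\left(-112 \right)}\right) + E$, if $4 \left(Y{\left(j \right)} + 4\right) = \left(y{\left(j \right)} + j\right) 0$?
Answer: $-3143$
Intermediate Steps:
$y{\left(f \right)} = -63 + 7 f^{2}$ ($y{\left(f \right)} = -63 + 7 f f = -63 + 7 f^{2}$)
$Y{\left(j \right)} = -4$ ($Y{\left(j \right)} = -4 + \frac{\left(\left(-63 + 7 j^{2}\right) + j\right) 0}{4} = -4 + \frac{\left(-63 + j + 7 j^{2}\right) 0}{4} = -4 + \frac{1}{4} \cdot 0 = -4 + 0 = -4$)
$E = -474$ ($E = 4 - \left(\left(-55\right) \left(-7\right) + 93\right) = 4 - \left(385 + 93\right) = 4 - 478 = -474$)
$\left(-2665 + Y{\left(-112 \right)}\right) + E = \left(-2665 - 4\right) - 474 = -2669 - 474 = -3143$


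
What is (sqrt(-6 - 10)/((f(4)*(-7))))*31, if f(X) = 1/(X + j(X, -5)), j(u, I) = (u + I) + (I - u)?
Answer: 744*I/7 ≈ 106.29*I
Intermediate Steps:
j(u, I) = 2*I (j(u, I) = (I + u) + (I - u) = 2*I)
f(X) = 1/(-10 + X) (f(X) = 1/(X + 2*(-5)) = 1/(X - 10) = 1/(-10 + X))
(sqrt(-6 - 10)/((f(4)*(-7))))*31 = (sqrt(-6 - 10)/((-7/(-10 + 4))))*31 = (sqrt(-16)/((-7/(-6))))*31 = ((4*I)/((-1/6*(-7))))*31 = ((4*I)/(7/6))*31 = ((4*I)*(6/7))*31 = (24*I/7)*31 = 744*I/7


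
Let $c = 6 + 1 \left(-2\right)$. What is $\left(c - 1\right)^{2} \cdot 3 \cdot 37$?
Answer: $999$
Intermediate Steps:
$c = 4$ ($c = 6 - 2 = 4$)
$\left(c - 1\right)^{2} \cdot 3 \cdot 37 = \left(4 - 1\right)^{2} \cdot 3 \cdot 37 = 3^{2} \cdot 3 \cdot 37 = 9 \cdot 3 \cdot 37 = 27 \cdot 37 = 999$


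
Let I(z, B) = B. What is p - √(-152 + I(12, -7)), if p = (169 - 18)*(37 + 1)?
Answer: 5738 - I*√159 ≈ 5738.0 - 12.61*I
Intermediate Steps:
p = 5738 (p = 151*38 = 5738)
p - √(-152 + I(12, -7)) = 5738 - √(-152 - 7) = 5738 - √(-159) = 5738 - I*√159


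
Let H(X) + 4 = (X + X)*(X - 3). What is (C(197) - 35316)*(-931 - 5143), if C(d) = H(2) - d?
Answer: 215754554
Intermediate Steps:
H(X) = -4 + 2*X*(-3 + X) (H(X) = -4 + (X + X)*(X - 3) = -4 + (2*X)*(-3 + X) = -4 + 2*X*(-3 + X))
C(d) = -8 - d (C(d) = (-4 - 6*2 + 2*2**2) - d = (-4 - 12 + 2*4) - d = (-4 - 12 + 8) - d = -8 - d)
(C(197) - 35316)*(-931 - 5143) = ((-8 - 1*197) - 35316)*(-931 - 5143) = ((-8 - 197) - 35316)*(-6074) = (-205 - 35316)*(-6074) = -35521*(-6074) = 215754554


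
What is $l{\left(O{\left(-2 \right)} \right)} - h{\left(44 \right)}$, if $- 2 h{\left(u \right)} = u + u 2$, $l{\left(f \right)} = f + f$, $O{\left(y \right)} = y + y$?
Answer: $58$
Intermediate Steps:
$O{\left(y \right)} = 2 y$
$l{\left(f \right)} = 2 f$
$h{\left(u \right)} = - \frac{3 u}{2}$ ($h{\left(u \right)} = - \frac{u + u 2}{2} = - \frac{u + 2 u}{2} = - \frac{3 u}{2}$)
$l{\left(O{\left(-2 \right)} \right)} - h{\left(44 \right)} = 2 \cdot 2 \left(-2\right) - \left(- \frac{3}{2}\right) 44 = 2 \left(-4\right) - -66 = -8 + 66 = 58$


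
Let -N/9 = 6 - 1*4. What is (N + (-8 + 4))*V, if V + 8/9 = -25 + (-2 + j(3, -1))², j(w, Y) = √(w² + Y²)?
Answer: 2354/9 + 88*√10 ≈ 539.84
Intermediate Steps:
j(w, Y) = √(Y² + w²)
N = -18 (N = -9*(6 - 1*4) = -9*(6 - 4) = -9*2 = -18)
V = -233/9 + (-2 + √10)² (V = -8/9 + (-25 + (-2 + √((-1)² + 3²))²) = -8/9 + (-25 + (-2 + √(1 + 9))²) = -8/9 + (-25 + (-2 + √10)²) = -233/9 + (-2 + √10)² ≈ -24.538)
(N + (-8 + 4))*V = (-18 + (-8 + 4))*(-107/9 - 4*√10) = (-18 - 4)*(-107/9 - 4*√10) = -22*(-107/9 - 4*√10) = 2354/9 + 88*√10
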